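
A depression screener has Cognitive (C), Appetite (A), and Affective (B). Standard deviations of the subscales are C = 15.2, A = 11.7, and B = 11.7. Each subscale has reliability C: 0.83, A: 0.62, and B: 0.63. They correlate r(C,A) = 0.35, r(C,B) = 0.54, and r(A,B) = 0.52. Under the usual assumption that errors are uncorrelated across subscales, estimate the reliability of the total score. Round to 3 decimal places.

0.853

Var(C+A+B) = 15.2² + 11.7² + 11.7² + 2·[15.2·11.7·0.35 + 15.2·11.7·0.54 + 11.7·11.7·0.52] = 504.82 + 458.921 = 963.741.
With uncorrelated errors the cross-covariances are all true-score covariance, so they carry over unchanged; only the diagonal terms shrink to ρᵢσᵢ².
True-score variance = [15.2²·0.83 + 11.7²·0.62 + 11.7²·0.63] + 458.921 = 362.876 + 458.921 = 821.796.
Reliability = 821.796 / 963.741 = 0.853.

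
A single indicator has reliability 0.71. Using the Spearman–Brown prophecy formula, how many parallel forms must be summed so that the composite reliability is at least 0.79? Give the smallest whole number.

k ≥ ρ*(1−ρ₁)/(ρ₁(1−ρ*)) = 0.79·0.29 / (0.71·0.21) = 1.537.
Smallest integer k = 2.

2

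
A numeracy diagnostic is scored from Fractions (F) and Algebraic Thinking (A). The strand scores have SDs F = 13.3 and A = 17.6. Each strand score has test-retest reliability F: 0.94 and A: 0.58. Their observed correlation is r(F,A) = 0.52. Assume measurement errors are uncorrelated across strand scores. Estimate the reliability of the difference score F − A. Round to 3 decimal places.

Var(F−A) = 13.3² + 17.6² − 2·13.3·17.6·0.52 = 486.65 − 243.443 = 243.207.
Under uncorrelated errors the observed covariances equal the true-score covariances, so only the own-variance terms attenuate.
True-score variance = [13.3²·0.94 + 17.6²·0.58] − 243.443 = 345.937 − 243.443 = 102.494.
Reliability = 102.494 / 243.207 = 0.421.

0.421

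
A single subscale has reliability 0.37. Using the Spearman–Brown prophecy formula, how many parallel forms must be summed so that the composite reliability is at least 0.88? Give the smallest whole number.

13

k ≥ ρ*(1−ρ₁)/(ρ₁(1−ρ*)) = 0.88·0.63 / (0.37·0.12) = 12.486.
Smallest integer k = 13.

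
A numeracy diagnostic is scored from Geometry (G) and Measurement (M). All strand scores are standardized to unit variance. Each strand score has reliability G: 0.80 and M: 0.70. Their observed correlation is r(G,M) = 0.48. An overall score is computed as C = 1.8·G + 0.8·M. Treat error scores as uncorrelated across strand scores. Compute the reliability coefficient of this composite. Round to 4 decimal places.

0.8404

Var(C) = 1.8² + 0.8² + 2·[1.44·0.48] = 3.88 + 1.3824 = 5.2624.
With uncorrelated errors the cross-covariances are all true-score covariance, so they carry over unchanged; only the diagonal terms shrink to ρᵢσᵢ².
True-score variance = [1.8²·0.80 + 0.8²·0.70] + 1.3824 = 3.04 + 1.3824 = 4.4224.
Reliability = 4.4224 / 5.2624 = 0.8404.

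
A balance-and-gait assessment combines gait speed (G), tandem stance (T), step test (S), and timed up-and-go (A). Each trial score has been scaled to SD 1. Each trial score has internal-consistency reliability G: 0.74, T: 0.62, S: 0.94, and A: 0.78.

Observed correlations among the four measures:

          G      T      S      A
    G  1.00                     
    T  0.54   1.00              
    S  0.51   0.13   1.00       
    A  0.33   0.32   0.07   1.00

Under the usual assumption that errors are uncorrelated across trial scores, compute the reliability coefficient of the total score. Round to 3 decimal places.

0.882

Var(G+T+S+A) = 4 + 2·[0.54 + 0.51 + 0.33 + 0.13 + 0.32 + 0.07] = 4 + 3.8 = 7.8.
Under uncorrelated errors the observed covariances equal the true-score covariances, so only the own-variance terms attenuate.
True-score variance = [0.74 + 0.62 + 0.94 + 0.78] + 3.8 = 3.08 + 3.8 = 6.88.
Reliability = 6.88 / 7.8 = 0.882.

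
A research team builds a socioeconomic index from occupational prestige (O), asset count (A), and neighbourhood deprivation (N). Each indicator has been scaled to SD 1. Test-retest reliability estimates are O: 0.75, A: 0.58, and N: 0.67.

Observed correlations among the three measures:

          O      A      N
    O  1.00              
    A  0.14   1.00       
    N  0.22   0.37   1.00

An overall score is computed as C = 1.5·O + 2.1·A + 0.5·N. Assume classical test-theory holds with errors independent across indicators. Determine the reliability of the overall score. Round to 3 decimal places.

Var(C) = 1.5² + 2.1² + 0.5² + 2·[3.15·0.14 + 0.75·0.22 + 1.05·0.37] = 6.91 + 1.989 = 8.899.
With uncorrelated errors the cross-covariances are all true-score covariance, so they carry over unchanged; only the diagonal terms shrink to ρᵢσᵢ².
True-score variance = [1.5²·0.75 + 2.1²·0.58 + 0.5²·0.67] + 1.989 = 4.4128 + 1.989 = 6.4018.
Reliability = 6.4018 / 8.899 = 0.719.

0.719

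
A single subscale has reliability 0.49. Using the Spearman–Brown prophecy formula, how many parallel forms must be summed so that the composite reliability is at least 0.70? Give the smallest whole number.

k ≥ ρ*(1−ρ₁)/(ρ₁(1−ρ*)) = 0.70·0.51 / (0.49·0.30) = 2.429.
Smallest integer k = 3.

3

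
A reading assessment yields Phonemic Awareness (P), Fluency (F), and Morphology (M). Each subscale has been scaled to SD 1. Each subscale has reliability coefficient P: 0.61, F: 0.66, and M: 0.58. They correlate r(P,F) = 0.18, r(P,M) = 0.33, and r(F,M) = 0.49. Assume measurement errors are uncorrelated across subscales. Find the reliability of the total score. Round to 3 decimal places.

0.770

Var(P+F+M) = 3 + 2·[0.18 + 0.33 + 0.49] = 3 + 2 = 5.
Because errors are independent across components, Cov(Tᵢ,Tⱼ) = Cov(Xᵢ,Xⱼ); the off-diagonal part of the true-score variance is the same as above.
True-score variance = [0.61 + 0.66 + 0.58] + 2 = 1.85 + 2 = 3.85.
Reliability = 3.85 / 5 = 0.770.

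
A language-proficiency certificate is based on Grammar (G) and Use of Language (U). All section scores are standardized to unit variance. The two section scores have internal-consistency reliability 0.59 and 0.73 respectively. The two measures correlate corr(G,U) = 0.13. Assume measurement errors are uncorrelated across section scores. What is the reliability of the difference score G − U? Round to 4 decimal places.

Var(G−U) = 1 + 1 − 2·0.13 = 2 − 0.26 = 1.74.
Because errors are independent across components, Cov(Tᵢ,Tⱼ) = Cov(Xᵢ,Xⱼ); the off-diagonal part of the true-score variance is the same as above.
True-score variance = [0.59 + 0.73] − 0.26 = 1.32 − 0.26 = 1.06.
Reliability = 1.06 / 1.74 = 0.6092.

0.6092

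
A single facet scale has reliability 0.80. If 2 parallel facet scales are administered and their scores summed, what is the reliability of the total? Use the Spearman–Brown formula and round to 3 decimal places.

0.889

ρ_k = kρ / (1 + (k−1)ρ) = 2·0.80 / (1 + 1·0.80) = 1.600 / 1.800 = 0.889.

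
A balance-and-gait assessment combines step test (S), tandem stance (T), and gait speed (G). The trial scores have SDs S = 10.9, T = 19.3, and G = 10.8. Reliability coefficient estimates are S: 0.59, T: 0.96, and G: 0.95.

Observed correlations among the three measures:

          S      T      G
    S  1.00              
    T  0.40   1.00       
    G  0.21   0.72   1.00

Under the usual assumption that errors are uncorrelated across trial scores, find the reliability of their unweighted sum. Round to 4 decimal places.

Var(S+T+G) = 10.9² + 19.3² + 10.8² + 2·[10.9·19.3·0.40 + 10.9·10.8·0.21 + 19.3·10.8·0.72] = 607.94 + 517.892 = 1125.83.
Because errors are independent across components, Cov(Tᵢ,Tⱼ) = Cov(Xᵢ,Xⱼ); the off-diagonal part of the true-score variance is the same as above.
True-score variance = [10.9²·0.59 + 19.3²·0.96 + 10.8²·0.95] + 517.892 = 538.496 + 517.892 = 1056.39.
Reliability = 1056.39 / 1125.83 = 0.9383.

0.9383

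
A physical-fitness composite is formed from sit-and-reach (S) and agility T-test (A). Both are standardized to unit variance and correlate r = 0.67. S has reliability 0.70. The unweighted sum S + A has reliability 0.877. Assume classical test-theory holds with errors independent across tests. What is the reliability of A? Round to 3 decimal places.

0.889

Var(S+A) = 2 + 2·0.67 = 3.340.
True-score variance = ρ_S + ρ_A + 2·0.67, so 0.877 = (0.70 + ρ_A + 1.34) / 3.340.
ρ_A = 0.877·3.340 − 0.70 − 1.34 = 0.889.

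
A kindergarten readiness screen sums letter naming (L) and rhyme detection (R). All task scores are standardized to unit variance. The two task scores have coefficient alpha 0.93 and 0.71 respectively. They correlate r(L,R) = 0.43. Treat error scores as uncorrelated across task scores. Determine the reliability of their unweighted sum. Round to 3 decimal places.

0.874

Var(L+R) = 2 + 2·[0.43] = 2 + 0.86 = 2.86.
Because errors are independent across components, Cov(Tᵢ,Tⱼ) = Cov(Xᵢ,Xⱼ); the off-diagonal part of the true-score variance is the same as above.
True-score variance = [0.93 + 0.71] + 0.86 = 1.64 + 0.86 = 2.5.
Reliability = 2.5 / 2.86 = 0.874.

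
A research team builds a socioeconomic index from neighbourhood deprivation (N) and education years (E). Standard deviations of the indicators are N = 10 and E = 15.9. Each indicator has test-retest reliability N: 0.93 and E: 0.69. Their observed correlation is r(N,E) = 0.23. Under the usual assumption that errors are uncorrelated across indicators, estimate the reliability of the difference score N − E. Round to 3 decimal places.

0.695

Var(N−E) = 10² + 15.9² − 2·10·15.9·0.23 = 352.81 − 73.14 = 279.67.
Because errors are independent across components, Cov(Tᵢ,Tⱼ) = Cov(Xᵢ,Xⱼ); the off-diagonal part of the true-score variance is the same as above.
True-score variance = [10²·0.93 + 15.9²·0.69] − 73.14 = 267.439 − 73.14 = 194.299.
Reliability = 194.299 / 279.67 = 0.695.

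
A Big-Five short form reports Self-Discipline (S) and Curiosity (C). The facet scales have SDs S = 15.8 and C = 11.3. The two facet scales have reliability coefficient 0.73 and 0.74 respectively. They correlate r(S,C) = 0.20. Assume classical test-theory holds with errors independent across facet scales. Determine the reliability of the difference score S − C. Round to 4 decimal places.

0.6711

Var(S−C) = 15.8² + 11.3² − 2·15.8·11.3·0.20 = 377.33 − 71.416 = 305.914.
With uncorrelated errors the cross-covariances are all true-score covariance, so they carry over unchanged; only the diagonal terms shrink to ρᵢσᵢ².
True-score variance = [15.8²·0.73 + 11.3²·0.74] − 71.416 = 276.728 − 71.416 = 205.312.
Reliability = 205.312 / 305.914 = 0.6711.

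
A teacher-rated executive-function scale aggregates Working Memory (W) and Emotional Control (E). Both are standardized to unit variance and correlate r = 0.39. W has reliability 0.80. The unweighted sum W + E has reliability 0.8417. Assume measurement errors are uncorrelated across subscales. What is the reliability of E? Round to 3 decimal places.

Var(W+E) = 2 + 2·0.39 = 2.780.
True-score variance = ρ_W + ρ_E + 2·0.39, so 0.8417 = (0.80 + ρ_E + 0.78) / 2.780.
ρ_E = 0.8417·2.780 − 0.80 − 0.78 = 0.760.

0.760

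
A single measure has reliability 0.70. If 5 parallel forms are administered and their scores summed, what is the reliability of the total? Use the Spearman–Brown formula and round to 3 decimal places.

ρ_k = kρ / (1 + (k−1)ρ) = 5·0.70 / (1 + 4·0.70) = 3.500 / 3.800 = 0.921.

0.921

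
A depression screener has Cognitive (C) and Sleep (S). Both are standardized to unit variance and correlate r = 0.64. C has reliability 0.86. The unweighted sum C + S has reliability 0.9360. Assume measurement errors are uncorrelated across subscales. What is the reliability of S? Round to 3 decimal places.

Var(C+S) = 2 + 2·0.64 = 3.280.
True-score variance = ρ_C + ρ_S + 2·0.64, so 0.9360 = (0.86 + ρ_S + 1.28) / 3.280.
ρ_S = 0.9360·3.280 − 0.86 − 1.28 = 0.930.

0.930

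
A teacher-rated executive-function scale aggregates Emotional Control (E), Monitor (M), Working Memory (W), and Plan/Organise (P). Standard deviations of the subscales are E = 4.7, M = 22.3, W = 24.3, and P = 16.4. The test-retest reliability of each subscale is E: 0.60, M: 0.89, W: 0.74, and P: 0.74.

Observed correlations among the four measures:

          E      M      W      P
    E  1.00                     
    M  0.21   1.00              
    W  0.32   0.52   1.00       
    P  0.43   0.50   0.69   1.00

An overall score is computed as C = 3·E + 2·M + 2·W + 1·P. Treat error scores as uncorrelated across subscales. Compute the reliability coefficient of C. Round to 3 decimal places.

Var(C) = 3²·4.7² + 2²·22.3² + 2²·24.3² + 16.4² + 2·[6·4.7·22.3·0.21 + 6·4.7·24.3·0.32 + 3·4.7·16.4·0.43 + 4·22.3·24.3·0.52 + 2·22.3·16.4·0.50 + 2·24.3·16.4·0.69] = 4818.89 + 4987.17 = 9806.06.
Because errors are independent across components, Cov(Tᵢ,Tⱼ) = Cov(Xᵢ,Xⱼ); the off-diagonal part of the true-score variance is the same as above.
True-score variance = [3²·4.7²·0.60 + 2²·22.3²·0.89 + 2²·24.3²·0.74 + 16.4²·0.74] + 4987.17 = 3836.52 + 4987.17 = 8823.69.
Reliability = 8823.69 / 9806.06 = 0.900.

0.900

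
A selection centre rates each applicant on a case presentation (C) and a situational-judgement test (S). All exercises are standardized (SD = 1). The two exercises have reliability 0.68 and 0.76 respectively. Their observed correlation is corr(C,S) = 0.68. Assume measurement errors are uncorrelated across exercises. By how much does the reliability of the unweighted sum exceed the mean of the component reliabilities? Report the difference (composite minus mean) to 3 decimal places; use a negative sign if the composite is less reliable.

0.113

Var(sum) = 2 + 1.36 = 3.36; true-score variance = 1.44 + 1.36 = 2.8; composite reliability = 0.8333.
Mean component reliability = 0.7200.
Difference = 0.8333 − 0.7200 = 0.113.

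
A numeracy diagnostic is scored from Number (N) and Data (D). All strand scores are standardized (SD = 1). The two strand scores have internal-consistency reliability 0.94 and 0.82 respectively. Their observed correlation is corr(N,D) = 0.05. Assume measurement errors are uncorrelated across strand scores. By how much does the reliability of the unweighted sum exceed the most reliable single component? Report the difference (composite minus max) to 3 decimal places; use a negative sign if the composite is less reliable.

Var(sum) = 2 + 0.1 = 2.1; true-score variance = 1.76 + 0.1 = 1.86; composite reliability = 0.8857.
Max component reliability = 0.9400.
Difference = 0.8857 − 0.9400 = -0.054.

-0.054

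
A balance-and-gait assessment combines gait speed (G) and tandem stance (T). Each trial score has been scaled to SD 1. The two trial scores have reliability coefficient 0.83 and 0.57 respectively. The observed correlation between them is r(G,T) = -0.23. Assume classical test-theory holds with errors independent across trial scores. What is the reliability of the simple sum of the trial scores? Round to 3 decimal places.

0.610

Var(G+T) = 2 + 2·[(-0.23)] = 2 − 0.46 = 1.54.
With uncorrelated errors the cross-covariances are all true-score covariance, so they carry over unchanged; only the diagonal terms shrink to ρᵢσᵢ².
True-score variance = [0.83 + 0.57] − 0.46 = 1.4 − 0.46 = 0.94.
Reliability = 0.94 / 1.54 = 0.610.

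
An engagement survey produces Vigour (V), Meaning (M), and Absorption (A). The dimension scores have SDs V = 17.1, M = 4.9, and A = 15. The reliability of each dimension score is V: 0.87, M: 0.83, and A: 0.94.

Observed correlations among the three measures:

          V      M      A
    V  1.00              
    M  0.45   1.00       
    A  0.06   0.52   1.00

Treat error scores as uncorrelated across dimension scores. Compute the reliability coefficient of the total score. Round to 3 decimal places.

Var(V+M+A) = 17.1² + 4.9² + 15² + 2·[17.1·4.9·0.45 + 17.1·15·0.06 + 4.9·15·0.52] = 541.42 + 182.631 = 724.051.
With uncorrelated errors the cross-covariances are all true-score covariance, so they carry over unchanged; only the diagonal terms shrink to ρᵢσᵢ².
True-score variance = [17.1²·0.87 + 4.9²·0.83 + 15²·0.94] + 182.631 = 485.825 + 182.631 = 668.456.
Reliability = 668.456 / 724.051 = 0.923.

0.923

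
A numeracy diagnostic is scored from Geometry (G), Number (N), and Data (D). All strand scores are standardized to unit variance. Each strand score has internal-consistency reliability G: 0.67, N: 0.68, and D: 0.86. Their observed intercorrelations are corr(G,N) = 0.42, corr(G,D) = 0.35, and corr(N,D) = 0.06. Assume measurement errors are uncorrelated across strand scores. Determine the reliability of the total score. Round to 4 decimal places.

Var(G+N+D) = 3 + 2·[0.42 + 0.35 + 0.06] = 3 + 1.66 = 4.66.
With uncorrelated errors the cross-covariances are all true-score covariance, so they carry over unchanged; only the diagonal terms shrink to ρᵢσᵢ².
True-score variance = [0.67 + 0.68 + 0.86] + 1.66 = 2.21 + 1.66 = 3.87.
Reliability = 3.87 / 4.66 = 0.8305.

0.8305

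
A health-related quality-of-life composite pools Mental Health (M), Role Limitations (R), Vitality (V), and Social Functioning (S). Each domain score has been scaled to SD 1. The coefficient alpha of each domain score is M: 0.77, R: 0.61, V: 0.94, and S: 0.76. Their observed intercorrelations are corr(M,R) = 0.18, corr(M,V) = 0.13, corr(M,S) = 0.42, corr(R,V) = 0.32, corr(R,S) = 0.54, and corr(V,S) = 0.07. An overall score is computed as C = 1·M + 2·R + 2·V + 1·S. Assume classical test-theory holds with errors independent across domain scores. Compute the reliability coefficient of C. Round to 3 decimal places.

Var(C) = 1 + 2² + 2² + 1 + 2·[2·0.18 + 2·0.13 + 0.42 + 4·0.32 + 2·0.54 + 2·0.07] = 10 + 7.08 = 17.08.
Under uncorrelated errors the observed covariances equal the true-score covariances, so only the own-variance terms attenuate.
True-score variance = [0.77 + 2²·0.61 + 2²·0.94 + 0.76] + 7.08 = 7.73 + 7.08 = 14.81.
Reliability = 14.81 / 17.08 = 0.867.

0.867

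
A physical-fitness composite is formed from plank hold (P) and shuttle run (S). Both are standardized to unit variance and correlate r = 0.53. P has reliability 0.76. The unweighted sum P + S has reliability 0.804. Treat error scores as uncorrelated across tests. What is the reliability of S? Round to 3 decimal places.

Var(P+S) = 2 + 2·0.53 = 3.060.
True-score variance = ρ_P + ρ_S + 2·0.53, so 0.804 = (0.76 + ρ_S + 1.06) / 3.060.
ρ_S = 0.804·3.060 − 0.76 − 1.06 = 0.640.

0.640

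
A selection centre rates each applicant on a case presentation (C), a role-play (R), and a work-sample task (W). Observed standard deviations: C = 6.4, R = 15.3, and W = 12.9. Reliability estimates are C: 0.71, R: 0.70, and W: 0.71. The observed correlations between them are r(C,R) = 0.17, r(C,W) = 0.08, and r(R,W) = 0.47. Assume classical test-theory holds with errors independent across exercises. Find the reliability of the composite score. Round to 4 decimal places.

Var(C+R+W) = 6.4² + 15.3² + 12.9² + 2·[6.4·15.3·0.17 + 6.4·12.9·0.08 + 15.3·12.9·0.47] = 441.46 + 232.03 = 673.49.
With uncorrelated errors the cross-covariances are all true-score covariance, so they carry over unchanged; only the diagonal terms shrink to ρᵢσᵢ².
True-score variance = [6.4²·0.71 + 15.3²·0.70 + 12.9²·0.71] + 232.03 = 311.096 + 232.03 = 543.126.
Reliability = 543.126 / 673.49 = 0.8064.

0.8064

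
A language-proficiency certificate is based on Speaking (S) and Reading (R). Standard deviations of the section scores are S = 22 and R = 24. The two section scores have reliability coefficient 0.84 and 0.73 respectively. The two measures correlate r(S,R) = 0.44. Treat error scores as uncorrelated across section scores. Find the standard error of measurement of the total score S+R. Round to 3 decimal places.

15.263

Var(total) = 1060 + 464.64 = 1524.64.
True-score variance = 827.04 + 464.64 = 1291.68, so reliability = 0.8472.
Error variance = 1524.64 − 1291.68 = 232.96; SEM = √232.96 = 15.263.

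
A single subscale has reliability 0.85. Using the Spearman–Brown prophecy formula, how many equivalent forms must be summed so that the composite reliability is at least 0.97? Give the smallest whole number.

k ≥ ρ*(1−ρ₁)/(ρ₁(1−ρ*)) = 0.97·0.15 / (0.85·0.03) = 5.706.
Smallest integer k = 6.

6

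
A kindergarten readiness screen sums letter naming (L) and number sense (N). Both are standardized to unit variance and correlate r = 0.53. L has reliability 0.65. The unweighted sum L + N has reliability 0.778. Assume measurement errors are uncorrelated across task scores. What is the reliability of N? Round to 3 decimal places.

0.671

Var(L+N) = 2 + 2·0.53 = 3.060.
True-score variance = ρ_L + ρ_N + 2·0.53, so 0.778 = (0.65 + ρ_N + 1.06) / 3.060.
ρ_N = 0.778·3.060 − 0.65 − 1.06 = 0.671.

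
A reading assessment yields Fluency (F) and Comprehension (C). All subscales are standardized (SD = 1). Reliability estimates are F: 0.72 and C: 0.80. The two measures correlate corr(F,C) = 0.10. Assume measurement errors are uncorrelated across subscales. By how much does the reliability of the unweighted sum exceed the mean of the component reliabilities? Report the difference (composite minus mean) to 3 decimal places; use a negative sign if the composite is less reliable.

0.022

Var(sum) = 2 + 0.2 = 2.2; true-score variance = 1.52 + 0.2 = 1.72; composite reliability = 0.7818.
Mean component reliability = 0.7600.
Difference = 0.7818 − 0.7600 = 0.022.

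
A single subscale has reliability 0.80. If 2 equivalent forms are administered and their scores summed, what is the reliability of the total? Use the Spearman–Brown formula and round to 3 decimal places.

0.889

ρ_k = kρ / (1 + (k−1)ρ) = 2·0.80 / (1 + 1·0.80) = 1.600 / 1.800 = 0.889.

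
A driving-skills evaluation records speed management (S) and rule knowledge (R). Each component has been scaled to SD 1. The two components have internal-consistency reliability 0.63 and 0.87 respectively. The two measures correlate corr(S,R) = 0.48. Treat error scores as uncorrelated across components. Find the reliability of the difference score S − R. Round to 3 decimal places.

0.519

Var(S−R) = 1 + 1 − 2·0.48 = 2 − 0.96 = 1.04.
Because errors are independent across components, Cov(Tᵢ,Tⱼ) = Cov(Xᵢ,Xⱼ); the off-diagonal part of the true-score variance is the same as above.
True-score variance = [0.63 + 0.87] − 0.96 = 1.5 − 0.96 = 0.54.
Reliability = 0.54 / 1.04 = 0.519.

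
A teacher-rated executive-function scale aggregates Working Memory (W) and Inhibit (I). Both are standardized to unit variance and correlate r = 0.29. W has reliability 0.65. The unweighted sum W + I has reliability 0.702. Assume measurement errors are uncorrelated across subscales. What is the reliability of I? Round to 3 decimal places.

0.581

Var(W+I) = 2 + 2·0.29 = 2.580.
True-score variance = ρ_W + ρ_I + 2·0.29, so 0.702 = (0.65 + ρ_I + 0.58) / 2.580.
ρ_I = 0.702·2.580 − 0.65 − 0.58 = 0.581.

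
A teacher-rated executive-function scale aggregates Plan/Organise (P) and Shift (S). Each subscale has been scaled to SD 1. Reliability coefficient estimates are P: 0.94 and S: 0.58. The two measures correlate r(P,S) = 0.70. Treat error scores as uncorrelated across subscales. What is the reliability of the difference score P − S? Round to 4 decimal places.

0.2000

Var(P−S) = 1 + 1 − 2·0.70 = 2 − 1.4 = 0.6.
Under uncorrelated errors the observed covariances equal the true-score covariances, so only the own-variance terms attenuate.
True-score variance = [0.94 + 0.58] − 1.4 = 1.52 − 1.4 = 0.12.
Reliability = 0.12 / 0.6 = 0.2000.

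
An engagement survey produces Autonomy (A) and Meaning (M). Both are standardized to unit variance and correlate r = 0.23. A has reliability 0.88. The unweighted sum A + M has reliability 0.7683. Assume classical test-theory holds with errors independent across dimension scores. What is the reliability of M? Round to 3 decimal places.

0.550

Var(A+M) = 2 + 2·0.23 = 2.460.
True-score variance = ρ_A + ρ_M + 2·0.23, so 0.7683 = (0.88 + ρ_M + 0.46) / 2.460.
ρ_M = 0.7683·2.460 − 0.88 − 0.46 = 0.550.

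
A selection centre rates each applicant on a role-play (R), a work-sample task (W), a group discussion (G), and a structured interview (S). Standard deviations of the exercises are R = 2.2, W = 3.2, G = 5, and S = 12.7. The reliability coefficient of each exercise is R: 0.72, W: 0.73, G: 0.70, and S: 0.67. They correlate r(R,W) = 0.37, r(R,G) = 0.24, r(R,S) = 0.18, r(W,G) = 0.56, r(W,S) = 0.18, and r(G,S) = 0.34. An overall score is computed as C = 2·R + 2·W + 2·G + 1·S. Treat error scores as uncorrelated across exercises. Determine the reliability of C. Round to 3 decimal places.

0.825

Var(C) = 2²·2.2² + 2²·3.2² + 2²·5² + 12.7² + 2·[4·2.2·3.2·0.37 + 4·2.2·5·0.24 + 2·2.2·12.7·0.18 + 4·3.2·5·0.56 + 2·3.2·12.7·0.18 + 2·5·12.7·0.34] = 321.61 + 249.376 = 570.986.
Under uncorrelated errors the observed covariances equal the true-score covariances, so only the own-variance terms attenuate.
True-score variance = [2²·2.2²·0.72 + 2²·3.2²·0.73 + 2²·5²·0.70 + 12.7²·0.67] + 249.376 = 221.904 + 249.376 = 471.28.
Reliability = 471.28 / 570.986 = 0.825.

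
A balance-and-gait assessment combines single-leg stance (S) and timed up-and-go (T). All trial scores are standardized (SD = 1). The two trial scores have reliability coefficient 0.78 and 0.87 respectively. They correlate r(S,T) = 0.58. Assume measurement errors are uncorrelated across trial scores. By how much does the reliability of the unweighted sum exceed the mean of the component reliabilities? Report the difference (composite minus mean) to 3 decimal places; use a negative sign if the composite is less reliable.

Var(sum) = 2 + 1.16 = 3.16; true-score variance = 1.65 + 1.16 = 2.81; composite reliability = 0.8892.
Mean component reliability = 0.8250.
Difference = 0.8892 − 0.8250 = 0.064.

0.064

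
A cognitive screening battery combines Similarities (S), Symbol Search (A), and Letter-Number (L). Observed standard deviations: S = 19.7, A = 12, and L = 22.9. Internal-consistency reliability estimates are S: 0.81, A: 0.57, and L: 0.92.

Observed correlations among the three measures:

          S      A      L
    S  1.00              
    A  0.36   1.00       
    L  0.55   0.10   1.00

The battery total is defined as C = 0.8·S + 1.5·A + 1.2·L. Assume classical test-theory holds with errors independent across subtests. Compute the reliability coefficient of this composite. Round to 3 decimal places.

Var(C) = 0.8²·19.7² + 1.5²·12² + 1.2²·22.9² + 2·[1.2·19.7·12·0.36 + 0.96·19.7·22.9·0.55 + 1.8·12·22.9·0.10] = 1327.53 + 779.571 = 2107.1.
Because errors are independent across components, Cov(Tᵢ,Tⱼ) = Cov(Xᵢ,Xⱼ); the off-diagonal part of the true-score variance is the same as above.
True-score variance = [0.8²·19.7²·0.81 + 1.5²·12²·0.57 + 1.2²·22.9²·0.92] + 779.571 = 1080.6 + 779.571 = 1860.18.
Reliability = 1860.18 / 2107.1 = 0.883.

0.883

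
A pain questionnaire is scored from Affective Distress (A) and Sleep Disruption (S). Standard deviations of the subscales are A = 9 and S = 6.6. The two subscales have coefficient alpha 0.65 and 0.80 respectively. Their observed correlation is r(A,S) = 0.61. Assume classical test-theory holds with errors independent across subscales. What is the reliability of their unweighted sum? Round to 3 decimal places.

Var(A+S) = 9² + 6.6² + 2·[9·6.6·0.61] = 124.56 + 72.468 = 197.028.
Because errors are independent across components, Cov(Tᵢ,Tⱼ) = Cov(Xᵢ,Xⱼ); the off-diagonal part of the true-score variance is the same as above.
True-score variance = [9²·0.65 + 6.6²·0.80] + 72.468 = 87.498 + 72.468 = 159.966.
Reliability = 159.966 / 197.028 = 0.812.

0.812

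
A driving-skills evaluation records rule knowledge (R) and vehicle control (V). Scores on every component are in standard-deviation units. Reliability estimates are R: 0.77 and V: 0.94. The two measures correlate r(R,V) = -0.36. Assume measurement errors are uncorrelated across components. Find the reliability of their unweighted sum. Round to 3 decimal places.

0.773

Var(R+V) = 2 + 2·[(-0.36)] = 2 − 0.72 = 1.28.
Because errors are independent across components, Cov(Tᵢ,Tⱼ) = Cov(Xᵢ,Xⱼ); the off-diagonal part of the true-score variance is the same as above.
True-score variance = [0.77 + 0.94] − 0.72 = 1.71 − 0.72 = 0.99.
Reliability = 0.99 / 1.28 = 0.773.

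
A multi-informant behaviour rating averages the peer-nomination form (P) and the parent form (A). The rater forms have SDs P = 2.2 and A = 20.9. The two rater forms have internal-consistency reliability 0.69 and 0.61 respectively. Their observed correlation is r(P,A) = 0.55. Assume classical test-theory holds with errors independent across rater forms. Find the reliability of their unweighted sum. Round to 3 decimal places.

Var(P+A) = 2.2² + 20.9² + 2·[2.2·20.9·0.55] = 441.65 + 50.578 = 492.228.
Because errors are independent across components, Cov(Tᵢ,Tⱼ) = Cov(Xᵢ,Xⱼ); the off-diagonal part of the true-score variance is the same as above.
True-score variance = [2.2²·0.69 + 20.9²·0.61] + 50.578 = 269.794 + 50.578 = 320.372.
Reliability = 320.372 / 492.228 = 0.651.

0.651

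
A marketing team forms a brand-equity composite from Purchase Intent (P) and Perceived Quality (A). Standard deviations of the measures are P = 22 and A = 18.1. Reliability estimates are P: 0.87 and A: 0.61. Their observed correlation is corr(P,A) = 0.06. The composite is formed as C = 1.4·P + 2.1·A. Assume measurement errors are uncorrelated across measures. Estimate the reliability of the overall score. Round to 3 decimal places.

Var(C) = 1.4²·22² + 2.1²·18.1² + 2·[2.94·22·18.1·0.06] = 2393.4 + 140.485 = 2533.89.
Under uncorrelated errors the observed covariances equal the true-score covariances, so only the own-variance terms attenuate.
True-score variance = [1.4²·22²·0.87 + 2.1²·18.1²·0.61] + 140.485 = 1706.62 + 140.485 = 1847.11.
Reliability = 1847.11 / 2533.89 = 0.729.

0.729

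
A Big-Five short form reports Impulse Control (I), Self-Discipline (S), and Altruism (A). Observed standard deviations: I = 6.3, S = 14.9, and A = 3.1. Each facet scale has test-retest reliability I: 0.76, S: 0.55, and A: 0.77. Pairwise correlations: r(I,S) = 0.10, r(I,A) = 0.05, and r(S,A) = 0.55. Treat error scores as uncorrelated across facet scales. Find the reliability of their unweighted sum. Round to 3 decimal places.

Var(I+S+A) = 6.3² + 14.9² + 3.1² + 2·[6.3·14.9·0.10 + 6.3·3.1·0.05 + 14.9·3.1·0.55] = 271.31 + 71.536 = 342.846.
Under uncorrelated errors the observed covariances equal the true-score covariances, so only the own-variance terms attenuate.
True-score variance = [6.3²·0.76 + 14.9²·0.55 + 3.1²·0.77] + 71.536 = 159.67 + 71.536 = 231.206.
Reliability = 231.206 / 342.846 = 0.674.

0.674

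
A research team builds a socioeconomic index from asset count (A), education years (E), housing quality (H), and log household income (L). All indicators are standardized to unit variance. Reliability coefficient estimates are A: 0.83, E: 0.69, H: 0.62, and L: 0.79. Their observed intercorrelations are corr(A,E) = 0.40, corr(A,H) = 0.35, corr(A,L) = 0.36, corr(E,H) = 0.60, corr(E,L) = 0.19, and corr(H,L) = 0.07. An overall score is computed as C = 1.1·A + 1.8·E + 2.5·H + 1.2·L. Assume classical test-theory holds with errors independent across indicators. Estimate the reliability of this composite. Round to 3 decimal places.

Var(C) = 1.1² + 1.8² + 2.5² + 1.2² + 2·[1.98·0.40 + 2.75·0.35 + 1.32·0.36 + 4.5·0.60 + 2.16·0.19 + 3·0.07] = 12.14 + 11.1002 = 23.2402.
With uncorrelated errors the cross-covariances are all true-score covariance, so they carry over unchanged; only the diagonal terms shrink to ρᵢσᵢ².
True-score variance = [1.1²·0.83 + 1.8²·0.69 + 2.5²·0.62 + 1.2²·0.79] + 11.1002 = 8.2525 + 11.1002 = 19.3527.
Reliability = 19.3527 / 23.2402 = 0.833.

0.833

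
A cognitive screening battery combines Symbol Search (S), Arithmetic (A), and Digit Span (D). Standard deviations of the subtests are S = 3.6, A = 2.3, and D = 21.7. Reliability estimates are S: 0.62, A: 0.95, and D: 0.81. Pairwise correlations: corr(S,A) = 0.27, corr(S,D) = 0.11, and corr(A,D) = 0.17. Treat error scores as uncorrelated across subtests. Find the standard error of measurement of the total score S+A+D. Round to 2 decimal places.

9.73

Var(total) = 489.14 + 38.627 = 527.767.
True-score variance = 394.482 + 38.627 = 433.109, so reliability = 0.8206.
Error variance = 527.767 − 433.109 = 94.6584; SEM = √94.6584 = 9.73.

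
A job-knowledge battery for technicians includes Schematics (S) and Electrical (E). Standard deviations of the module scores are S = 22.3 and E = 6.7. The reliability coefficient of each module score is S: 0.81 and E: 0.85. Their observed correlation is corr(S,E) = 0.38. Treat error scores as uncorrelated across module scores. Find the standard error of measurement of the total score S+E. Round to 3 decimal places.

10.061

Var(total) = 542.18 + 113.552 = 655.732.
True-score variance = 440.961 + 113.552 = 554.513, so reliability = 0.8456.
Error variance = 655.732 − 554.513 = 101.219; SEM = √101.219 = 10.061.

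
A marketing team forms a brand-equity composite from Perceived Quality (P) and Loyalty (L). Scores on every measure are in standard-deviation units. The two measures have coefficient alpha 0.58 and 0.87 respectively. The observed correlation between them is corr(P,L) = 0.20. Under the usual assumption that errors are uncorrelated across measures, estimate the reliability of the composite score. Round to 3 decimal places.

Var(P+L) = 2 + 2·[0.20] = 2 + 0.4 = 2.4.
Because errors are independent across components, Cov(Tᵢ,Tⱼ) = Cov(Xᵢ,Xⱼ); the off-diagonal part of the true-score variance is the same as above.
True-score variance = [0.58 + 0.87] + 0.4 = 1.45 + 0.4 = 1.85.
Reliability = 1.85 / 2.4 = 0.771.

0.771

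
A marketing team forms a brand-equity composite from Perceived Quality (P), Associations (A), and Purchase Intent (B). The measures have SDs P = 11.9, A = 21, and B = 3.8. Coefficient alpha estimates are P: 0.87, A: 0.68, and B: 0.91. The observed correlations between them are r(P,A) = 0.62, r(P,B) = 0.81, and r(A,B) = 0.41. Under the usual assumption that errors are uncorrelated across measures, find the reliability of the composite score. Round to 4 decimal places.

Var(P+A+B) = 11.9² + 21² + 3.8² + 2·[11.9·21·0.62 + 11.9·3.8·0.81 + 21·3.8·0.41] = 597.05 + 448.568 = 1045.62.
Under uncorrelated errors the observed covariances equal the true-score covariances, so only the own-variance terms attenuate.
True-score variance = [11.9²·0.87 + 21²·0.68 + 3.8²·0.91] + 448.568 = 436.221 + 448.568 = 884.789.
Reliability = 884.789 / 1045.62 = 0.8462.

0.8462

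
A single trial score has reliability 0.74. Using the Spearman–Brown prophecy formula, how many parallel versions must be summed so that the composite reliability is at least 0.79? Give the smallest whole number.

k ≥ ρ*(1−ρ₁)/(ρ₁(1−ρ*)) = 0.79·0.26 / (0.74·0.21) = 1.322.
Smallest integer k = 2.

2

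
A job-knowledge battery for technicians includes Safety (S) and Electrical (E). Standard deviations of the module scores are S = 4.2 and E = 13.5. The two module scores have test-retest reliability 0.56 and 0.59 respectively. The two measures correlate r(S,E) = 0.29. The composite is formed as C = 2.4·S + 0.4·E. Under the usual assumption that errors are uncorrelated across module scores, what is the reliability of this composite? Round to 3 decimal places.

0.651

Var(C) = 2.4²·4.2² + 0.4²·13.5² + 2·[0.96·4.2·13.5·0.29] = 130.766 + 31.5706 = 162.337.
Because errors are independent across components, Cov(Tᵢ,Tⱼ) = Cov(Xᵢ,Xⱼ); the off-diagonal part of the true-score variance is the same as above.
True-score variance = [2.4²·4.2²·0.56 + 0.4²·13.5²·0.59] + 31.5706 = 74.104 + 31.5706 = 105.675.
Reliability = 105.675 / 162.337 = 0.651.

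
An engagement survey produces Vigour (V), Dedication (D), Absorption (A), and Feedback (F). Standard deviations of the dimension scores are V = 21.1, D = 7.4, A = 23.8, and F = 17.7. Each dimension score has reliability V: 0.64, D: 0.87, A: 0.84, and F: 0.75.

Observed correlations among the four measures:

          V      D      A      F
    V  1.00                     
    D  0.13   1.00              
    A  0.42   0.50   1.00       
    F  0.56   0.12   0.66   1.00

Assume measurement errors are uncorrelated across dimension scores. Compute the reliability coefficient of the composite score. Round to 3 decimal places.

0.889

Var(V+D+A+F) = 21.1² + 7.4² + 23.8² + 17.7² + 2·[21.1·7.4·0.13 + 21.1·23.8·0.42 + 21.1·17.7·0.56 + 7.4·23.8·0.50 + 7.4·17.7·0.12 + 23.8·17.7·0.66] = 1379.7 + 1644.33 = 3024.03.
Under uncorrelated errors the observed covariances equal the true-score covariances, so only the own-variance terms attenuate.
True-score variance = [21.1²·0.64 + 7.4²·0.87 + 23.8²·0.84 + 17.7²·0.75] + 1644.33 = 1043.35 + 1644.33 = 2687.69.
Reliability = 2687.69 / 3024.03 = 0.889.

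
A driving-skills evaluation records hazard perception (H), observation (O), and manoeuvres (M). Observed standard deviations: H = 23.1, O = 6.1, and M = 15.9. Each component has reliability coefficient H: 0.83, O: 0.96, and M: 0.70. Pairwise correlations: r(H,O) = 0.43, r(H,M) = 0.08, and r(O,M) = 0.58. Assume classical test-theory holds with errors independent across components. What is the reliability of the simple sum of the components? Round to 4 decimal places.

0.8494

Var(H+O+M) = 23.1² + 6.1² + 15.9² + 2·[23.1·6.1·0.43 + 23.1·15.9·0.08 + 6.1·15.9·0.58] = 823.63 + 292.457 = 1116.09.
Because errors are independent across components, Cov(Tᵢ,Tⱼ) = Cov(Xᵢ,Xⱼ); the off-diagonal part of the true-score variance is the same as above.
True-score variance = [23.1²·0.83 + 6.1²·0.96 + 15.9²·0.70] + 292.457 = 655.585 + 292.457 = 948.042.
Reliability = 948.042 / 1116.09 = 0.8494.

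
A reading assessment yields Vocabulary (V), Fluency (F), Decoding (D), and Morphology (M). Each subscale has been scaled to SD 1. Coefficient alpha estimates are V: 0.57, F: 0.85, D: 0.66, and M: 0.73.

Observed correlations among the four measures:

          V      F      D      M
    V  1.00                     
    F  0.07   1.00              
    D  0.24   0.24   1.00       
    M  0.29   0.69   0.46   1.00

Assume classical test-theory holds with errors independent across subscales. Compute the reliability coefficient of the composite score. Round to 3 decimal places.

0.851

Var(V+F+D+M) = 4 + 2·[0.07 + 0.24 + 0.29 + 0.24 + 0.69 + 0.46] = 4 + 3.98 = 7.98.
Under uncorrelated errors the observed covariances equal the true-score covariances, so only the own-variance terms attenuate.
True-score variance = [0.57 + 0.85 + 0.66 + 0.73] + 3.98 = 2.81 + 3.98 = 6.79.
Reliability = 6.79 / 7.98 = 0.851.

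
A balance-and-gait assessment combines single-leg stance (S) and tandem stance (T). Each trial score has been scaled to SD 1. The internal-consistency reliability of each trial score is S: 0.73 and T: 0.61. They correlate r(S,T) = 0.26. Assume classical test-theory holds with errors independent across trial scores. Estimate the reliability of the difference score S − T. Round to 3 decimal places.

0.554

Var(S−T) = 1 + 1 − 2·0.26 = 2 − 0.52 = 1.48.
With uncorrelated errors the cross-covariances are all true-score covariance, so they carry over unchanged; only the diagonal terms shrink to ρᵢσᵢ².
True-score variance = [0.73 + 0.61] − 0.52 = 1.34 − 0.52 = 0.82.
Reliability = 0.82 / 1.48 = 0.554.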